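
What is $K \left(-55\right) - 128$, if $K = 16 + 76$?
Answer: $-5188$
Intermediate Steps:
$K = 92$
$K \left(-55\right) - 128 = 92 \left(-55\right) - 128 = -5060 - 128 = -5188$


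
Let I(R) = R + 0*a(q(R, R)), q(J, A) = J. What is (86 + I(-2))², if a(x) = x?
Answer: 7056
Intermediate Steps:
I(R) = R (I(R) = R + 0*R = R + 0 = R)
(86 + I(-2))² = (86 - 2)² = 84² = 7056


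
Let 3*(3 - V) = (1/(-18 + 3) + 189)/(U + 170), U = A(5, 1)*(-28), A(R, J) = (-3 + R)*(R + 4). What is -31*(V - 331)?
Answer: 76368593/7515 ≈ 10162.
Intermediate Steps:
A(R, J) = (-3 + R)*(4 + R)
U = -504 (U = (-12 + 5 + 5²)*(-28) = (-12 + 5 + 25)*(-28) = 18*(-28) = -504)
V = 23962/7515 (V = 3 - (1/(-18 + 3) + 189)/(3*(-504 + 170)) = 3 - (1/(-15) + 189)/(3*(-334)) = 3 - (-1/15 + 189)*(-1)/(3*334) = 3 - 2834*(-1)/(45*334) = 3 - ⅓*(-1417/2505) = 3 + 1417/7515 = 23962/7515 ≈ 3.1886)
-31*(V - 331) = -31*(23962/7515 - 331) = -31*(-2463503/7515) = 76368593/7515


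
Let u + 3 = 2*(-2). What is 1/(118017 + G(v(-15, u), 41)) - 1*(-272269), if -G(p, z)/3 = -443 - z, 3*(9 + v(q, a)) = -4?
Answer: 32527705162/119469 ≈ 2.7227e+5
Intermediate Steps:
u = -7 (u = -3 + 2*(-2) = -3 - 4 = -7)
v(q, a) = -31/3 (v(q, a) = -9 + (⅓)*(-4) = -9 - 4/3 = -31/3)
G(p, z) = 1329 + 3*z (G(p, z) = -3*(-443 - z) = 1329 + 3*z)
1/(118017 + G(v(-15, u), 41)) - 1*(-272269) = 1/(118017 + (1329 + 3*41)) - 1*(-272269) = 1/(118017 + (1329 + 123)) + 272269 = 1/(118017 + 1452) + 272269 = 1/119469 + 272269 = 32527705162/119469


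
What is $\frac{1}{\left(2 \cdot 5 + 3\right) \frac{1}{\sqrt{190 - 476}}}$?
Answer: $\frac{i \sqrt{286}}{13} \approx 1.3009 i$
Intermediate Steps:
$\frac{1}{\left(2 \cdot 5 + 3\right) \frac{1}{\sqrt{190 - 476}}} = \frac{1}{\left(10 + 3\right) \frac{1}{\sqrt{-286}}} = \frac{1}{13 \frac{1}{i \sqrt{286}}} = \frac{1}{13 \left(- \frac{i \sqrt{286}}{286}\right)} = \frac{1}{\left(- \frac{1}{22}\right) i \sqrt{286}} = \frac{i \sqrt{286}}{13}$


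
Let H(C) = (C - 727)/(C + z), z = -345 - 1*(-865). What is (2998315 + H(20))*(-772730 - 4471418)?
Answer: -2122686100530541/135 ≈ -1.5724e+13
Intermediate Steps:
z = 520 (z = -345 + 865 = 520)
H(C) = (-727 + C)/(520 + C) (H(C) = (C - 727)/(C + 520) = (-727 + C)/(520 + C))
(2998315 + H(20))*(-772730 - 4471418) = (2998315 + (-727 + 20)/(520 + 20))*(-772730 - 4471418) = (2998315 - 707/540)*(-5244148) = (1619089393/540)*(-5244148) = -2122686100530541/135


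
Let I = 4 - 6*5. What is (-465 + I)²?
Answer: 241081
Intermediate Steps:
I = -26 (I = 4 - 30 = -26)
(-465 + I)² = (-465 - 26)² = (-491)² = 241081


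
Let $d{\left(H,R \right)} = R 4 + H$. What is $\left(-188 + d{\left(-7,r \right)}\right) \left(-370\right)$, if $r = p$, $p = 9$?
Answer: $58830$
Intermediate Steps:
$r = 9$
$d{\left(H,R \right)} = H + 4 R$ ($d{\left(H,R \right)} = 4 R + H = H + 4 R$)
$\left(-188 + d{\left(-7,r \right)}\right) \left(-370\right) = \left(-188 + \left(-7 + 4 \cdot 9\right)\right) \left(-370\right) = \left(-188 + \left(-7 + 36\right)\right) \left(-370\right) = \left(-188 + 29\right) \left(-370\right) = \left(-159\right) \left(-370\right) = 58830$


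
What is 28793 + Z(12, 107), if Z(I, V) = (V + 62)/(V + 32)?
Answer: 4002396/139 ≈ 28794.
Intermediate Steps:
Z(I, V) = (62 + V)/(32 + V)
28793 + Z(12, 107) = 28793 + (62 + 107)/(32 + 107) = 28793 + 169/139 = 4002396/139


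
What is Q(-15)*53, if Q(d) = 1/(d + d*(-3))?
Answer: 53/30 ≈ 1.7667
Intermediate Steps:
Q(d) = -1/(2*d) (Q(d) = 1/(d - 3*d) = 1/(-2*d) = -1/(2*d))
Q(-15)*53 = -1/2/(-15)*53 = -1/2*(-1/15)*53 = (1/30)*53 = 53/30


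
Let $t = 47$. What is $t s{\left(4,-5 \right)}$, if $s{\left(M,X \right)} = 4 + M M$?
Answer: $940$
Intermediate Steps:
$s{\left(M,X \right)} = 4 + M^{2}$
$t s{\left(4,-5 \right)} = 47 \left(4 + 4^{2}\right) = 47 \left(4 + 16\right) = 47 \cdot 20 = 940$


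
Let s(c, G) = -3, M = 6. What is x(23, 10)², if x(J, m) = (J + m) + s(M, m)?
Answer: 900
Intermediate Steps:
x(J, m) = -3 + J + m (x(J, m) = (J + m) - 3 = -3 + J + m)
x(23, 10)² = (-3 + 23 + 10)² = 30² = 900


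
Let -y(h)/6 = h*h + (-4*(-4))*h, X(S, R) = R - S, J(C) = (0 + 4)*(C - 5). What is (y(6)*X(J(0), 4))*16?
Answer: -304128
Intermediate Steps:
J(C) = -20 + 4*C (J(C) = 4*(-5 + C) = -20 + 4*C)
y(h) = -96*h - 6*h² (y(h) = -6*(h*h + (-4*(-4))*h) = -6*(h² + 16*h) = -96*h - 6*h²)
(y(6)*X(J(0), 4))*16 = ((-6*6*(16 + 6))*(4 - (-20 + 4*0)))*16 = ((-6*6*22)*(4 - (-20 + 0)))*16 = -792*(4 - 1*(-20))*16 = -792*(4 + 20)*16 = -792*24*16 = -19008*16 = -304128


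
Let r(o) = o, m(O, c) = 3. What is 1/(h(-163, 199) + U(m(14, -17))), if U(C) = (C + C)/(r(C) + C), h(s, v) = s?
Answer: -1/162 ≈ -0.0061728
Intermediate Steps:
U(C) = 1 (U(C) = (C + C)/(C + C) = (2*C)/((2*C)) = (2*C)*(1/(2*C)) = 1)
1/(h(-163, 199) + U(m(14, -17))) = 1/(-163 + 1) = 1/(-162) = -1/162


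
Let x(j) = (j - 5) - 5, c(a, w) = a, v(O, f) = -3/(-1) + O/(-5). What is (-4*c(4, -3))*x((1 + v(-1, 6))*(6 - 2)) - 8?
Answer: -584/5 ≈ -116.80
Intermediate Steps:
v(O, f) = 3 - O/5 (v(O, f) = -3*(-1) + O*(-1/5) = 3 - O/5)
x(j) = -10 + j (x(j) = (-5 + j) - 5 = -10 + j)
(-4*c(4, -3))*x((1 + v(-1, 6))*(6 - 2)) - 8 = (-4*4)*(-10 + (1 + (3 - 1/5*(-1)))*(6 - 2)) - 8 = -16*(-10 + (1 + (3 + 1/5))*4) - 8 = -16*(-10 + (1 + 16/5)*4) - 8 = -16*(-10 + (21/5)*4) - 8 = -16*(-10 + 84/5) - 8 = -16*34/5 - 8 = -544/5 - 8 = -584/5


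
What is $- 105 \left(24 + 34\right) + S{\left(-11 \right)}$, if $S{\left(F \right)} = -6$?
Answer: $-6096$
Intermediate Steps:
$- 105 \left(24 + 34\right) + S{\left(-11 \right)} = - 105 \left(24 + 34\right) - 6 = \left(-105\right) 58 - 6 = -6090 - 6 = -6096$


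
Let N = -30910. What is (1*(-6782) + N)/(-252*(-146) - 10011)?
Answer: -12564/8927 ≈ -1.4074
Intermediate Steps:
(1*(-6782) + N)/(-252*(-146) - 10011) = (1*(-6782) - 30910)/(-252*(-146) - 10011) = (-6782 - 30910)/(36792 - 10011) = -37692/26781 = -37692*1/26781 = -12564/8927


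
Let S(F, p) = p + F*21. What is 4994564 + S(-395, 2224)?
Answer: 4988493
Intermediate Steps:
S(F, p) = p + 21*F
4994564 + S(-395, 2224) = 4994564 + (2224 + 21*(-395)) = 4994564 + (2224 - 8295) = 4994564 - 6071 = 4988493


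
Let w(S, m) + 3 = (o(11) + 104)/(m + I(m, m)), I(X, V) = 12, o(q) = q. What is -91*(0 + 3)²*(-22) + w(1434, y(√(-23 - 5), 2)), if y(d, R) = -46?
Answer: 612395/34 ≈ 18012.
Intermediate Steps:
w(S, m) = -3 + 115/(12 + m) (w(S, m) = -3 + (11 + 104)/(m + 12) = -3 + 115/(12 + m))
-91*(0 + 3)²*(-22) + w(1434, y(√(-23 - 5), 2)) = -91*(0 + 3)²*(-22) + (79 - 3*(-46))/(12 - 46) = -91*3²*(-22) + (79 + 138)/(-34) = -91*9*(-22) - 1/34*217 = -819*(-22) - 217/34 = 18018 - 217/34 = 612395/34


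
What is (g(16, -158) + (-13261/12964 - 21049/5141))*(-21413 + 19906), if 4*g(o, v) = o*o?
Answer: -60970005569/687092 ≈ -88736.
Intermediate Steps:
g(o, v) = o²/4 (g(o, v) = (o*o)/4 = o²/4)
(g(16, -158) + (-13261/12964 - 21049/5141))*(-21413 + 19906) = ((¼)*16² + (-13261/12964 - 21049/5141))*(-21413 + 19906) = ((¼)*256 + (-13261*1/12964 - 21049*1/5141))*(-1507) = (64 + (-13261/12964 - 217/53))*(-1507) = (64 - 3516021/687092)*(-1507) = (40457867/687092)*(-1507) = -60970005569/687092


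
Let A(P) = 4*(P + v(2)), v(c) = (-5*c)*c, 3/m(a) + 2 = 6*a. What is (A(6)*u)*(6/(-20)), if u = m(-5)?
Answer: -63/40 ≈ -1.5750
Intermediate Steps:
m(a) = 3/(-2 + 6*a)
u = -3/32 (u = 3/(2*(-1 + 3*(-5))) = 3/(2*(-1 - 15)) = (3/2)/(-16) = (3/2)*(-1/16) = -3/32 ≈ -0.093750)
v(c) = -5*c**2
A(P) = -80 + 4*P (A(P) = 4*(P - 5*2**2) = 4*(P - 5*4) = 4*(P - 20) = 4*(-20 + P) = -80 + 4*P)
(A(6)*u)*(6/(-20)) = ((-80 + 4*6)*(-3/32))*(6/(-20)) = ((-80 + 24)*(-3/32))*(6*(-1/20)) = -56*(-3/32)*(-3/10) = (21/4)*(-3/10) = -63/40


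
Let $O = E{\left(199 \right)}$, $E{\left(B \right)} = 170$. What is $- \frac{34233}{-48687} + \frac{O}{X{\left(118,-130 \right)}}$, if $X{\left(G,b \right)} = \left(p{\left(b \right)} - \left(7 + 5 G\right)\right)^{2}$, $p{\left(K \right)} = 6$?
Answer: $\frac{3988404421}{5668481349} \approx 0.70361$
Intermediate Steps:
$O = 170$
$X{\left(G,b \right)} = \left(-1 - 5 G\right)^{2}$ ($X{\left(G,b \right)} = \left(6 - \left(7 + 5 G\right)\right)^{2} = \left(-1 - 5 G\right)^{2}$)
$- \frac{34233}{-48687} + \frac{O}{X{\left(118,-130 \right)}} = - \frac{34233}{-48687} + \frac{170}{\left(1 + 5 \cdot 118\right)^{2}} = \left(-34233\right) \left(- \frac{1}{48687}\right) + \frac{170}{\left(1 + 590\right)^{2}} = \frac{11411}{16229} + \frac{170}{591^{2}} = \frac{11411}{16229} + \frac{170}{349281} = \frac{3988404421}{5668481349}$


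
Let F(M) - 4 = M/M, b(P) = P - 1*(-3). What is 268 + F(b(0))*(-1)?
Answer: 263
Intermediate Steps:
b(P) = 3 + P (b(P) = P + 3 = 3 + P)
F(M) = 5 (F(M) = 4 + M/M = 4 + 1 = 5)
268 + F(b(0))*(-1) = 268 + 5*(-1) = 268 - 5 = 263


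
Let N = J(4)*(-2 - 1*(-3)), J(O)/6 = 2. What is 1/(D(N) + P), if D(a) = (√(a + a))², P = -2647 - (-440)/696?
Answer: -87/228146 ≈ -0.00038133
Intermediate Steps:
J(O) = 12 (J(O) = 6*2 = 12)
P = -230234/87 (P = -2647 - (-440)/696 = -2647 - 1*(-55/87) = -2647 + 55/87 = -230234/87 ≈ -2646.4)
N = 12 (N = 12*(-2 - 1*(-3)) = 12*(-2 + 3) = 12*1 = 12)
D(a) = 2*a (D(a) = (√(2*a))² = (√2*√a)² = 2*a)
1/(D(N) + P) = 1/(2*12 - 230234/87) = 1/(24 - 230234/87) = 1/(-228146/87) = -87/228146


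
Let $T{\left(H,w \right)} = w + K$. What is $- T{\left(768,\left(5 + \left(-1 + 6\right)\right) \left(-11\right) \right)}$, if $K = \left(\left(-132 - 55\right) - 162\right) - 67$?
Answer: $526$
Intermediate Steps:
$K = -416$ ($K = \left(-187 - 162\right) - 67 = -349 - 67 = -416$)
$T{\left(H,w \right)} = -416 + w$ ($T{\left(H,w \right)} = w - 416 = -416 + w$)
$- T{\left(768,\left(5 + \left(-1 + 6\right)\right) \left(-11\right) \right)} = - (-416 + \left(5 + \left(-1 + 6\right)\right) \left(-11\right)) = - (-416 + \left(5 + 5\right) \left(-11\right)) = - (-416 + 10 \left(-11\right)) = - (-416 - 110) = \left(-1\right) \left(-526\right) = 526$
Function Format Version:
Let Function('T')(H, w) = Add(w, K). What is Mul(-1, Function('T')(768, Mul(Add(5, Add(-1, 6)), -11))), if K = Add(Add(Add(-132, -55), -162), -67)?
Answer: 526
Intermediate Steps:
K = -416 (K = Add(Add(-187, -162), -67) = Add(-349, -67) = -416)
Function('T')(H, w) = Add(-416, w) (Function('T')(H, w) = Add(w, -416) = Add(-416, w))
Mul(-1, Function('T')(768, Mul(Add(5, Add(-1, 6)), -11))) = Mul(-1, Add(-416, Mul(Add(5, Add(-1, 6)), -11))) = Mul(-1, Add(-416, Mul(Add(5, 5), -11))) = Mul(-1, Add(-416, Mul(10, -11))) = Mul(-1, Add(-416, -110)) = Mul(-1, -526) = 526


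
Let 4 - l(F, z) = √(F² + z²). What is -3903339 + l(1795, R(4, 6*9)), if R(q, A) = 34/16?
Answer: -3903335 - √206209889/8 ≈ -3.9051e+6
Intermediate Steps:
R(q, A) = 17/8 (R(q, A) = 34*(1/16) = 17/8)
l(F, z) = 4 - √(F² + z²)
-3903339 + l(1795, R(4, 6*9)) = -3903339 + (4 - √(1795² + (17/8)²)) = -3903339 + (4 - √(3222025 + 289/64)) = -3903339 + (4 - √(206209889/64)) = -3903339 + (4 - √206209889/8) = -3903335 - √206209889/8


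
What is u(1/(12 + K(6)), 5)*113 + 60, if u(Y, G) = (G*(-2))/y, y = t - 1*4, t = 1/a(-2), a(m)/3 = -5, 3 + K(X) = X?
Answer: 20610/61 ≈ 337.87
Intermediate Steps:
K(X) = -3 + X
a(m) = -15 (a(m) = 3*(-5) = -15)
t = -1/15 (t = 1/(-15) = -1/15 ≈ -0.066667)
y = -61/15 (y = -1/15 - 1*4 = -1/15 - 4 = -61/15 ≈ -4.0667)
u(Y, G) = 30*G/61 (u(Y, G) = (G*(-2))/(-61/15) = -2*G*(-15/61) = 30*G/61)
u(1/(12 + K(6)), 5)*113 + 60 = ((30/61)*5)*113 + 60 = (150/61)*113 + 60 = 16950/61 + 60 = 20610/61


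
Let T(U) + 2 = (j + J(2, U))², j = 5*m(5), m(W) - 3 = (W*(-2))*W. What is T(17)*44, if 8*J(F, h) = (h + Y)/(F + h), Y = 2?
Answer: 38835643/16 ≈ 2.4272e+6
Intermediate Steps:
m(W) = 3 - 2*W² (m(W) = 3 + (W*(-2))*W = 3 + (-2*W)*W = 3 - 2*W²)
j = -235 (j = 5*(3 - 2*5²) = 5*(3 - 2*25) = 5*(3 - 50) = 5*(-47) = -235)
J(F, h) = (2 + h)/(8*(F + h)) (J(F, h) = ((h + 2)/(F + h))/8 = ((2 + h)/(F + h))/8 = (2 + h)/(8*(F + h)))
T(U) = 3530513/64 (T(U) = -2 + (-235 + (2 + U)/(8*(2 + U)))² = -2 + (-235 + ⅛)² = -2 + (-1879/8)² = -2 + 3530641/64 = 3530513/64)
T(17)*44 = (3530513/64)*44 = 38835643/16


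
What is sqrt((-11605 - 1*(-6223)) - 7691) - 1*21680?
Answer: -21680 + I*sqrt(13073) ≈ -21680.0 + 114.34*I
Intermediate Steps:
sqrt((-11605 - 1*(-6223)) - 7691) - 1*21680 = sqrt((-11605 + 6223) - 7691) - 21680 = sqrt(-5382 - 7691) - 21680 = sqrt(-13073) - 21680 = I*sqrt(13073) - 21680 = -21680 + I*sqrt(13073)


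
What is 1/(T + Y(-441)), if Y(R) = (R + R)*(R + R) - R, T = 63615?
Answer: 1/841980 ≈ 1.1877e-6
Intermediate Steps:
Y(R) = -R + 4*R² (Y(R) = (2*R)*(2*R) - R = 4*R² - R = -R + 4*R²)
1/(T + Y(-441)) = 1/(63615 - 441*(-1 + 4*(-441))) = 1/(63615 - 441*(-1 - 1764)) = 1/(63615 - 441*(-1765)) = 1/(63615 + 778365) = 1/841980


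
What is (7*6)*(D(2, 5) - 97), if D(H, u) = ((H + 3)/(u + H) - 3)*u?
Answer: -4554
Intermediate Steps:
D(H, u) = u*(-3 + (3 + H)/(H + u)) (D(H, u) = ((3 + H)/(H + u) - 3)*u = (-3 + (3 + H)/(H + u))*u = u*(-3 + (3 + H)/(H + u)))
(7*6)*(D(2, 5) - 97) = (7*6)*(5*(3 - 3*5 - 2*2)/(2 + 5) - 97) = 42*(5*(3 - 15 - 4)/7 - 97) = 42*(5*(⅐)*(-16) - 97) = 42*(-80/7 - 97) = 42*(-759/7) = -4554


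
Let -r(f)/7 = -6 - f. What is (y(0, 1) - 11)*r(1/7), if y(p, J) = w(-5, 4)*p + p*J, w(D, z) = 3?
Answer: -473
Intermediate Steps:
y(p, J) = 3*p + J*p (y(p, J) = 3*p + p*J = 3*p + J*p)
r(f) = 42 + 7*f (r(f) = -7*(-6 - f) = 42 + 7*f)
(y(0, 1) - 11)*r(1/7) = (0*(3 + 1) - 11)*(42 + 7/7) = (0*4 - 11)*(42 + 7*(⅐)) = (0 - 11)*(42 + 1) = -11*43 = -473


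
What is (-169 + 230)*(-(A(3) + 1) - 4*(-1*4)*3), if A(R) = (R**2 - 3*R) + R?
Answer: 2684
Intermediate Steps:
A(R) = R**2 - 2*R
(-169 + 230)*(-(A(3) + 1) - 4*(-1*4)*3) = (-169 + 230)*(-(3*(-2 + 3) + 1) - 4*(-1*4)*3) = 61*(-(3*1 + 1) - (-16)*3) = 61*(-(3 + 1) - 4*(-12)) = 61*(-1*4 + 48) = 61*(-4 + 48) = 61*44 = 2684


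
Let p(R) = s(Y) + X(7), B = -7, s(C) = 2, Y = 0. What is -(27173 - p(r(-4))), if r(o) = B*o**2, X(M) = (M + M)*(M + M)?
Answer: -26975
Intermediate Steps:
X(M) = 4*M**2 (X(M) = (2*M)*(2*M) = 4*M**2)
r(o) = -7*o**2
p(R) = 198 (p(R) = 2 + 4*7**2 = 2 + 4*49 = 2 + 196 = 198)
-(27173 - p(r(-4))) = -(27173 - 1*198) = -(27173 - 198) = -1*26975 = -26975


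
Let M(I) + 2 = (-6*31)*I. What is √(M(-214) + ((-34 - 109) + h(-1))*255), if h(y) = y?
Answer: √3082 ≈ 55.516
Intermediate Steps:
M(I) = -2 - 186*I (M(I) = -2 + (-6*31)*I = -2 - 186*I)
√(M(-214) + ((-34 - 109) + h(-1))*255) = √((-2 - 186*(-214)) + ((-34 - 109) - 1)*255) = √((-2 + 39804) + (-143 - 1)*255) = √(39802 - 144*255) = √(39802 - 36720) = √3082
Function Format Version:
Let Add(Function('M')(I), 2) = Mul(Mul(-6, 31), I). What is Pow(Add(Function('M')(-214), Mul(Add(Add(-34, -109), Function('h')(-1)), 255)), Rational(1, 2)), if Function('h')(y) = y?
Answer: Pow(3082, Rational(1, 2)) ≈ 55.516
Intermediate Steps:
Function('M')(I) = Add(-2, Mul(-186, I)) (Function('M')(I) = Add(-2, Mul(Mul(-6, 31), I)) = Add(-2, Mul(-186, I)))
Pow(Add(Function('M')(-214), Mul(Add(Add(-34, -109), Function('h')(-1)), 255)), Rational(1, 2)) = Pow(Add(Add(-2, Mul(-186, -214)), Mul(Add(Add(-34, -109), -1), 255)), Rational(1, 2)) = Pow(Add(Add(-2, 39804), Mul(Add(-143, -1), 255)), Rational(1, 2)) = Pow(Add(39802, Mul(-144, 255)), Rational(1, 2)) = Pow(Add(39802, -36720), Rational(1, 2)) = Pow(3082, Rational(1, 2))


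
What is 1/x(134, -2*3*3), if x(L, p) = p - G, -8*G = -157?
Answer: -8/301 ≈ -0.026578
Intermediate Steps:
G = 157/8 (G = -⅛*(-157) = 157/8 ≈ 19.625)
x(L, p) = -157/8 + p (x(L, p) = p - 1*157/8 = p - 157/8 = -157/8 + p)
1/x(134, -2*3*3) = 1/(-157/8 - 2*3*3) = 1/(-157/8 - 6*3) = 1/(-157/8 - 18) = 1/(-301/8) = -8/301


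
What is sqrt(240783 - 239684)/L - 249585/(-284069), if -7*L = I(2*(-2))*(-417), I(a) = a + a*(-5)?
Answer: 249585/284069 + 7*sqrt(1099)/6672 ≈ 0.91339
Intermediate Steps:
I(a) = -4*a (I(a) = a - 5*a = -4*a)
L = 6672/7 (L = -(-8*(-2))*(-417)/7 = -(-4*(-4))*(-417)/7 = -16*(-417)/7 = -1/7*(-6672) = 6672/7 ≈ 953.14)
sqrt(240783 - 239684)/L - 249585/(-284069) = sqrt(240783 - 239684)/(6672/7) - 249585/(-284069) = sqrt(1099)*(7/6672) - 249585*(-1/284069) = 7*sqrt(1099)/6672 + 249585/284069 = 249585/284069 + 7*sqrt(1099)/6672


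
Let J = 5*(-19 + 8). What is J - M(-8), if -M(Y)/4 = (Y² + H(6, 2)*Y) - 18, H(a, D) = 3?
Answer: 33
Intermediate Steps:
M(Y) = 72 - 12*Y - 4*Y² (M(Y) = -4*((Y² + 3*Y) - 18) = -4*(-18 + Y² + 3*Y) = 72 - 12*Y - 4*Y²)
J = -55 (J = 5*(-11) = -55)
J - M(-8) = -55 - (72 - 12*(-8) - 4*(-8)²) = -55 - (72 + 96 - 4*64) = -55 - (72 + 96 - 256) = -55 - 1*(-88) = -55 + 88 = 33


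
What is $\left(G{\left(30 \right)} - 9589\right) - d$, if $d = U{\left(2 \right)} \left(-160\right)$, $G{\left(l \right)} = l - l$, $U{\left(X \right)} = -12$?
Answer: $-11509$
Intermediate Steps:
$G{\left(l \right)} = 0$
$d = 1920$ ($d = \left(-12\right) \left(-160\right) = 1920$)
$\left(G{\left(30 \right)} - 9589\right) - d = \left(0 - 9589\right) - 1920 = -9589 - 1920 = -11509$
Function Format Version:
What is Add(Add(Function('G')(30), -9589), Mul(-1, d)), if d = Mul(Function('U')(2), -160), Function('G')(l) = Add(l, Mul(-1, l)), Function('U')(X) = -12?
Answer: -11509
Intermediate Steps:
Function('G')(l) = 0
d = 1920 (d = Mul(-12, -160) = 1920)
Add(Add(Function('G')(30), -9589), Mul(-1, d)) = Add(Add(0, -9589), Mul(-1, 1920)) = Add(-9589, -1920) = -11509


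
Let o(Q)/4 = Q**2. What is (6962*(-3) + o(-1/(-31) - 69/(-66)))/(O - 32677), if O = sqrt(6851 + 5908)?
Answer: 79343178621657/124161778493170 + 2428104741*sqrt(12759)/124161778493170 ≈ 0.64124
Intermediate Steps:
O = sqrt(12759) ≈ 112.96
o(Q) = 4*Q**2
(6962*(-3) + o(-1/(-31) - 69/(-66)))/(O - 32677) = (6962*(-3) + 4*(-1/(-31) - 69/(-66))**2)/(sqrt(12759) - 32677) = (-20886 + 4*(-1*(-1/31) - 69*(-1/66))**2)/(-32677 + sqrt(12759)) = (-20886 + 4*(1/31 + 23/22)**2)/(-32677 + sqrt(12759)) = (-20886 + 4*(735/682)**2)/(-32677 + sqrt(12759)) = (-20886 + 4*(540225/465124))/(-32677 + sqrt(12759)) = (-20886 + 540225/116281)/(-32677 + sqrt(12759)) = -2428104741/(116281*(-32677 + sqrt(12759)))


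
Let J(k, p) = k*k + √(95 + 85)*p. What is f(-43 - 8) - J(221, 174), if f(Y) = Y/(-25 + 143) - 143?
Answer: -5780163/118 - 1044*√5 ≈ -51319.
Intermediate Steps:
J(k, p) = k² + 6*p*√5 (J(k, p) = k² + √180*p = k² + (6*√5)*p = k² + 6*p*√5)
f(Y) = -143 + Y/118 (f(Y) = Y/118 - 143 = -143 + Y/118)
f(-43 - 8) - J(221, 174) = (-143 + (-43 - 8)/118) - (221² + 6*174*√5) = (-143 + (1/118)*(-51)) - (48841 + 1044*√5) = (-143 - 51/118) + (-48841 - 1044*√5) = -16925/118 + (-48841 - 1044*√5) = -5780163/118 - 1044*√5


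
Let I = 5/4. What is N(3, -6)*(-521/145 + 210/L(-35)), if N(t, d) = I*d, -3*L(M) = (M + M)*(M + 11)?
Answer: 13809/464 ≈ 29.761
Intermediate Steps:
I = 5/4 (I = 5*(¼) = 5/4 ≈ 1.2500)
L(M) = -2*M*(11 + M)/3 (L(M) = -(M + M)*(M + 11)/3 = -2*M*(11 + M)/3)
N(t, d) = 5*d/4
N(3, -6)*(-521/145 + 210/L(-35)) = ((5/4)*(-6))*(-521/145 + 210/((-⅔*(-35)*(11 - 35)))) = -15*(-521*1/145 + 210/((-⅔*(-35)*(-24))))/2 = -15*(-521/145 + 210/(-560))/2 = -15*(-521/145 + 210*(-1/560))/2 = -15*(-521/145 - 3/8)/2 = -15/2*(-4603/1160) = 13809/464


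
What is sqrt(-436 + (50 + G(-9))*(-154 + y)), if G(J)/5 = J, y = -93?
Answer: I*sqrt(1671) ≈ 40.878*I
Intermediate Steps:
G(J) = 5*J
sqrt(-436 + (50 + G(-9))*(-154 + y)) = sqrt(-436 + (50 + 5*(-9))*(-154 - 93)) = sqrt(-436 + (50 - 45)*(-247)) = sqrt(-436 + 5*(-247)) = sqrt(-436 - 1235) = sqrt(-1671) = I*sqrt(1671)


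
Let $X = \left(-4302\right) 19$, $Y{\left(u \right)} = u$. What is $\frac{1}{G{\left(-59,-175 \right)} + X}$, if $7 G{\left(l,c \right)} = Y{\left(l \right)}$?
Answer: $- \frac{7}{572225} \approx -1.2233 \cdot 10^{-5}$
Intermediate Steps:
$G{\left(l,c \right)} = \frac{l}{7}$
$X = -81738$
$\frac{1}{G{\left(-59,-175 \right)} + X} = \frac{1}{\frac{1}{7} \left(-59\right) - 81738} = \frac{1}{- \frac{59}{7} - 81738} = \frac{1}{- \frac{572225}{7}} = - \frac{7}{572225}$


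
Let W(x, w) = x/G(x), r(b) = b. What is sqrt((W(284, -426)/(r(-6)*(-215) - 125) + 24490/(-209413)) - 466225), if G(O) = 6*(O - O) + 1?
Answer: 3*I*sqrt(3083273552260181361615)/243966145 ≈ 682.81*I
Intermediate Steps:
G(O) = 1 (G(O) = 6*0 + 1 = 0 + 1 = 1)
W(x, w) = x (W(x, w) = x/1 = x*1 = x)
sqrt((W(284, -426)/(r(-6)*(-215) - 125) + 24490/(-209413)) - 466225) = sqrt((284/(-6*(-215) - 125) + 24490/(-209413)) - 466225) = sqrt((284/(1290 - 125) + 24490*(-1/209413)) - 466225) = sqrt((284/1165 - 24490/209413) - 466225) = sqrt(30942442/243966145 - 466225) = sqrt(-113743085010183/243966145) = 3*I*sqrt(3083273552260181361615)/243966145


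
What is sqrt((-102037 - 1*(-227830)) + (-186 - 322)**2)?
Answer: sqrt(383857) ≈ 619.56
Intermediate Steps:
sqrt((-102037 - 1*(-227830)) + (-186 - 322)**2) = sqrt((-102037 + 227830) + (-508)**2) = sqrt(125793 + 258064) = sqrt(383857)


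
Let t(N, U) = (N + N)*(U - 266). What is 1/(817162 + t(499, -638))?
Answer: -1/85030 ≈ -1.1761e-5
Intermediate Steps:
t(N, U) = 2*N*(-266 + U) (t(N, U) = (2*N)*(-266 + U) = 2*N*(-266 + U))
1/(817162 + t(499, -638)) = 1/(817162 + 2*499*(-266 - 638)) = 1/(817162 + 2*499*(-904)) = 1/(817162 - 902192) = 1/(-85030) = -1/85030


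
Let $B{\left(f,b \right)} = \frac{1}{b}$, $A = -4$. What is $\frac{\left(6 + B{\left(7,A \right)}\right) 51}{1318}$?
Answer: $\frac{1173}{5272} \approx 0.2225$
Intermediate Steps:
$\frac{\left(6 + B{\left(7,A \right)}\right) 51}{1318} = \frac{\left(6 + \frac{1}{-4}\right) 51}{1318} = \left(6 - \frac{1}{4}\right) 51 \cdot \frac{1}{1318} = \frac{23}{4} \cdot 51 \cdot \frac{1}{1318} = \frac{1173}{4} \cdot \frac{1}{1318} = \frac{1173}{5272}$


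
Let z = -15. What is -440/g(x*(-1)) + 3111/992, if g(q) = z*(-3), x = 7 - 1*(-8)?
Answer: -59297/8928 ≈ -6.6417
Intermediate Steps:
x = 15 (x = 7 + 8 = 15)
g(q) = 45 (g(q) = -15*(-3) = 45)
-440/g(x*(-1)) + 3111/992 = -440/45 + 3111/992 = -440*1/45 + 3111*(1/992) = -88/9 + 3111/992 = -59297/8928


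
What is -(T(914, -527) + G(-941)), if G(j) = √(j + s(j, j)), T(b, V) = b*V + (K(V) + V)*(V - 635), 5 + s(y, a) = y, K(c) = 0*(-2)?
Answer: -130696 - I*√1887 ≈ -1.307e+5 - 43.44*I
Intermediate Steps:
K(c) = 0
s(y, a) = -5 + y
T(b, V) = V*b + V*(-635 + V) (T(b, V) = b*V + (0 + V)*(V - 635) = V*b + V*(-635 + V))
G(j) = √(-5 + 2*j) (G(j) = √(j + (-5 + j)) = √(-5 + 2*j))
-(T(914, -527) + G(-941)) = -(-527*(-635 - 527 + 914) + √(-5 + 2*(-941))) = -(-527*(-248) + √(-5 - 1882)) = -(130696 + √(-1887)) = -(130696 + I*√1887) = -130696 - I*√1887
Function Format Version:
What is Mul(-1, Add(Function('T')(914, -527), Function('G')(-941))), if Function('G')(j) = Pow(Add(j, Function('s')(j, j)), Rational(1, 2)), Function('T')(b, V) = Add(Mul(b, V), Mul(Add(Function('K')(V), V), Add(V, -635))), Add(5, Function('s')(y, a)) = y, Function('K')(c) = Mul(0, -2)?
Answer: Add(-130696, Mul(-1, I, Pow(1887, Rational(1, 2)))) ≈ Add(-1.3070e+5, Mul(-43.440, I))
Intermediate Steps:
Function('K')(c) = 0
Function('s')(y, a) = Add(-5, y)
Function('T')(b, V) = Add(Mul(V, b), Mul(V, Add(-635, V))) (Function('T')(b, V) = Add(Mul(b, V), Mul(Add(0, V), Add(V, -635))) = Add(Mul(V, b), Mul(V, Add(-635, V))))
Function('G')(j) = Pow(Add(-5, Mul(2, j)), Rational(1, 2)) (Function('G')(j) = Pow(Add(j, Add(-5, j)), Rational(1, 2)) = Pow(Add(-5, Mul(2, j)), Rational(1, 2)))
Mul(-1, Add(Function('T')(914, -527), Function('G')(-941))) = Mul(-1, Add(Mul(-527, Add(-635, -527, 914)), Pow(Add(-5, Mul(2, -941)), Rational(1, 2)))) = Mul(-1, Add(Mul(-527, -248), Pow(Add(-5, -1882), Rational(1, 2)))) = Mul(-1, Add(130696, Pow(-1887, Rational(1, 2)))) = Mul(-1, Add(130696, Mul(I, Pow(1887, Rational(1, 2))))) = Add(-130696, Mul(-1, I, Pow(1887, Rational(1, 2))))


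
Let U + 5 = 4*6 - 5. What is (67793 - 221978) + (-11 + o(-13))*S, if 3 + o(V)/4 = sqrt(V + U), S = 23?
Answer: -154622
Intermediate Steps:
U = 14 (U = -5 + (4*6 - 5) = -5 + (24 - 5) = -5 + 19 = 14)
o(V) = -12 + 4*sqrt(14 + V) (o(V) = -12 + 4*sqrt(V + 14) = -12 + 4*sqrt(14 + V))
(67793 - 221978) + (-11 + o(-13))*S = (67793 - 221978) + (-11 + (-12 + 4*sqrt(14 - 13)))*23 = -154185 + (-11 + (-12 + 4*sqrt(1)))*23 = -154185 + (-11 + (-12 + 4*1))*23 = -154185 + (-11 + (-12 + 4))*23 = -154185 + (-11 - 8)*23 = -154185 - 19*23 = -154185 - 437 = -154622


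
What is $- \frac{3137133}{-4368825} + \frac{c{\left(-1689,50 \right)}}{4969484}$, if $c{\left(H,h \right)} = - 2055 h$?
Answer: $\frac{2523505913437}{3618467656050} \approx 0.6974$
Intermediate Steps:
$- \frac{3137133}{-4368825} + \frac{c{\left(-1689,50 \right)}}{4969484} = - \frac{3137133}{-4368825} + \frac{\left(-2055\right) 50}{4969484} = \left(-3137133\right) \left(- \frac{1}{4368825}\right) - \frac{51375}{2484742} = \frac{1045711}{1456275} - \frac{51375}{2484742} = \frac{2523505913437}{3618467656050}$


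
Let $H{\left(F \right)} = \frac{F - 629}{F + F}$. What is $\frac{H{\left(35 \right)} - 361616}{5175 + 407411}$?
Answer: $- \frac{12656857}{14440510} \approx -0.87648$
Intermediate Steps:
$H{\left(F \right)} = \frac{-629 + F}{2 F}$
$\frac{H{\left(35 \right)} - 361616}{5175 + 407411} = \frac{\frac{-629 + 35}{2 \cdot 35} - 361616}{5175 + 407411} = \frac{\frac{1}{2} \cdot \frac{1}{35} \left(-594\right) - 361616}{412586} = \left(- \frac{297}{35} - 361616\right) \frac{1}{412586} = \left(- \frac{12656857}{35}\right) \frac{1}{412586} = - \frac{12656857}{14440510}$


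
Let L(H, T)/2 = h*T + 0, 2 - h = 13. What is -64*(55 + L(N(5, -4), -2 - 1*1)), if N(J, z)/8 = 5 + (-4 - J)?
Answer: -7744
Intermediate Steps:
N(J, z) = 8 - 8*J (N(J, z) = 8*(5 + (-4 - J)) = 8*(1 - J) = 8 - 8*J)
h = -11 (h = 2 - 1*13 = 2 - 13 = -11)
L(H, T) = -22*T (L(H, T) = 2*(-11*T + 0) = 2*(-11*T) = -22*T)
-64*(55 + L(N(5, -4), -2 - 1*1)) = -64*(55 - 22*(-2 - 1*1)) = -64*(55 - 22*(-2 - 1)) = -64*(55 - 22*(-3)) = -64*(55 + 66) = -64*121 = -7744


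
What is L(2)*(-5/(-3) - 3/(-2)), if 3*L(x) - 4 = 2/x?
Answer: 95/18 ≈ 5.2778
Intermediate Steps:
L(x) = 4/3 + 2/(3*x) (L(x) = 4/3 + (2/x)/3 = 4/3 + 2/(3*x))
L(2)*(-5/(-3) - 3/(-2)) = ((⅔)*(1 + 2*2)/2)*(-5/(-3) - 3/(-2)) = ((⅔)*(½)*(1 + 4))*(-5*(-⅓) - 3*(-½)) = ((⅔)*(½)*5)*(5/3 + 3/2) = (5/3)*(19/6) = 95/18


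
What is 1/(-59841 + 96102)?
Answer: 1/36261 ≈ 2.7578e-5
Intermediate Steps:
1/(-59841 + 96102) = 1/36261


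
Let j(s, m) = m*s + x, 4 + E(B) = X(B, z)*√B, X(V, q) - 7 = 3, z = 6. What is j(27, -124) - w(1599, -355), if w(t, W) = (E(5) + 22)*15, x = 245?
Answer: -3373 - 150*√5 ≈ -3708.4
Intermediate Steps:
X(V, q) = 10 (X(V, q) = 7 + 3 = 10)
E(B) = -4 + 10*√B
w(t, W) = 270 + 150*√5 (w(t, W) = ((-4 + 10*√5) + 22)*15 = (18 + 10*√5)*15 = 270 + 150*√5)
j(s, m) = 245 + m*s (j(s, m) = m*s + 245 = 245 + m*s)
j(27, -124) - w(1599, -355) = (245 - 124*27) - (270 + 150*√5) = (245 - 3348) + (-270 - 150*√5) = -3103 + (-270 - 150*√5) = -3373 - 150*√5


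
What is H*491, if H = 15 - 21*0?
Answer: 7365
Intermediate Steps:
H = 15 (H = 15 + 0 = 15)
H*491 = 15*491 = 7365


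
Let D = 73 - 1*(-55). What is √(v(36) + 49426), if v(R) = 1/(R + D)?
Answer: √332340465/82 ≈ 222.32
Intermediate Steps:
D = 128 (D = 73 + 55 = 128)
v(R) = 1/(128 + R) (v(R) = 1/(R + 128) = 1/(128 + R))
√(v(36) + 49426) = √(1/(128 + 36) + 49426) = √(1/164 + 49426) = √(8105865/164) = √332340465/82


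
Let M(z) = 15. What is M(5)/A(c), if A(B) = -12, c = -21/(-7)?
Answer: -5/4 ≈ -1.2500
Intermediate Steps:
c = 3 (c = -21*(-⅐) = 3)
M(5)/A(c) = 15/(-12) = 15*(-1/12) = -5/4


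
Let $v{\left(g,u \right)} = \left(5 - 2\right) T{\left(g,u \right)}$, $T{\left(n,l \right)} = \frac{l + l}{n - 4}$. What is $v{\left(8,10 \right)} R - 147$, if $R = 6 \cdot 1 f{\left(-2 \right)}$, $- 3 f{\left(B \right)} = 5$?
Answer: $-297$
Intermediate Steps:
$f{\left(B \right)} = - \frac{5}{3}$ ($f{\left(B \right)} = \left(- \frac{1}{3}\right) 5 = - \frac{5}{3}$)
$T{\left(n,l \right)} = \frac{2 l}{-4 + n}$
$R = -10$ ($R = 6 \cdot 1 \left(- \frac{5}{3}\right) = 6 \left(- \frac{5}{3}\right) = -10$)
$v{\left(g,u \right)} = \frac{6 u}{-4 + g}$ ($v{\left(g,u \right)} = \left(5 - 2\right) \frac{2 u}{-4 + g} = 3 \frac{2 u}{-4 + g} = \frac{6 u}{-4 + g}$)
$v{\left(8,10 \right)} R - 147 = 6 \cdot 10 \frac{1}{-4 + 8} \left(-10\right) - 147 = 6 \cdot 10 \cdot \frac{1}{4} \left(-10\right) - 147 = 15 \left(-10\right) - 147 = -150 - 147 = -297$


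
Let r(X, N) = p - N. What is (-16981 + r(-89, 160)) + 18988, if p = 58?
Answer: 1905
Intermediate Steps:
r(X, N) = 58 - N
(-16981 + r(-89, 160)) + 18988 = (-16981 + (58 - 1*160)) + 18988 = (-16981 + (58 - 160)) + 18988 = (-16981 - 102) + 18988 = -17083 + 18988 = 1905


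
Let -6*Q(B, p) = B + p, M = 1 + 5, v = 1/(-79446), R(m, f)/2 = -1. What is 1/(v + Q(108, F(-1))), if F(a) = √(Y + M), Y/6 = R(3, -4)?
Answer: -113610083934/2046034885327 + 1051944486*I*√6/2046034885327 ≈ -0.055527 + 0.0012594*I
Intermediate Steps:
R(m, f) = -2 (R(m, f) = 2*(-1) = -2)
v = -1/79446 ≈ -1.2587e-5
Y = -12 (Y = 6*(-2) = -12)
M = 6
F(a) = I*√6 (F(a) = √(-12 + 6) = √(-6) = I*√6)
Q(B, p) = -B/6 - p/6 (Q(B, p) = -(B + p)/6 = -B/6 - p/6)
1/(v + Q(108, F(-1))) = 1/(-1/79446 + (-⅙*108 - I*√6/6)) = 1/(-1/79446 + (-18 - I*√6/6)) = 1/(-1430029/79446 - I*√6/6)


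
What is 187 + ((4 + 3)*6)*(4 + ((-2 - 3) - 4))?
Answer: -23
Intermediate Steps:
187 + ((4 + 3)*6)*(4 + ((-2 - 3) - 4)) = 187 + (7*6)*(4 + (-5 - 4)) = 187 + 42*(4 - 9) = 187 + 42*(-5) = 187 - 210 = -23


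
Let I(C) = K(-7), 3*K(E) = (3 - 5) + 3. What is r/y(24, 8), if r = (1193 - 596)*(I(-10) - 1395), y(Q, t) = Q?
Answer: -104077/3 ≈ -34692.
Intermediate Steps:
K(E) = ⅓ (K(E) = ((3 - 5) + 3)/3 = (-2 + 3)/3 = (⅓)*1 = ⅓)
I(C) = ⅓
r = -832616 (r = (1193 - 596)*(⅓ - 1395) = 597*(-4184/3) = -832616)
r/y(24, 8) = -832616/24 = -832616*1/24 = -104077/3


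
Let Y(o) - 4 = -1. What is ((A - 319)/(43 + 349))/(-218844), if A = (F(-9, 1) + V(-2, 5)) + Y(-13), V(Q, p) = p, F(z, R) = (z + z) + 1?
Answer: 41/10723356 ≈ 3.8234e-6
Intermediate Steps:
F(z, R) = 1 + 2*z (F(z, R) = 2*z + 1 = 1 + 2*z)
Y(o) = 3 (Y(o) = 4 - 1 = 3)
A = -9 (A = ((1 + 2*(-9)) + 5) + 3 = ((1 - 18) + 5) + 3 = (-17 + 5) + 3 = -12 + 3 = -9)
((A - 319)/(43 + 349))/(-218844) = ((-9 - 319)/(43 + 349))/(-218844) = (-328/392)*(-1/218844) = ((1/392)*(-328))*(-1/218844) = -41/49*(-1/218844) = 41/10723356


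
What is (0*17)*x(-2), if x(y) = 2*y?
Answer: 0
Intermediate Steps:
(0*17)*x(-2) = (0*17)*(2*(-2)) = 0*(-4) = 0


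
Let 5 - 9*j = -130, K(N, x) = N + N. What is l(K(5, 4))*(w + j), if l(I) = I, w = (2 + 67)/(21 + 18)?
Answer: 2180/13 ≈ 167.69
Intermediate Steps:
K(N, x) = 2*N
w = 23/13 (w = 69/39 = 69*(1/39) = 23/13 ≈ 1.7692)
j = 15 (j = 5/9 - 1/9*(-130) = 5/9 + 130/9 = 15)
l(K(5, 4))*(w + j) = (2*5)*(23/13 + 15) = 10*(218/13) = 2180/13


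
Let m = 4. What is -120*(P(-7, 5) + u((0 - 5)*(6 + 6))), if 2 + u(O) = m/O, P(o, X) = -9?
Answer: 1328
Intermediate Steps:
u(O) = -2 + 4/O
-120*(P(-7, 5) + u((0 - 5)*(6 + 6))) = -120*(-9 + (-2 + 4/(((0 - 5)*(6 + 6))))) = -120*(-9 + (-2 + 4/((-5*12)))) = -120*(-9 + (-2 + 4/(-60))) = -120*(-9 + (-2 + 4*(-1/60))) = -120*(-9 + (-2 - 1/15)) = -120*(-9 - 31/15) = -120*(-166/15) = 1328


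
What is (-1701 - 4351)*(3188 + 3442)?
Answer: -40124760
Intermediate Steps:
(-1701 - 4351)*(3188 + 3442) = -6052*6630 = -40124760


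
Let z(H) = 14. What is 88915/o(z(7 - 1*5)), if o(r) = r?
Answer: 88915/14 ≈ 6351.1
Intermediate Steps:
88915/o(z(7 - 1*5)) = 88915/14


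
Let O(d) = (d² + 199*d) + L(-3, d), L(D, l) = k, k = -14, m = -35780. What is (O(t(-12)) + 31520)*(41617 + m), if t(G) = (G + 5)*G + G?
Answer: 297792066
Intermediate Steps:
L(D, l) = -14
t(G) = G + G*(5 + G) (t(G) = (5 + G)*G + G = G*(5 + G) + G = G + G*(5 + G))
O(d) = -14 + d² + 199*d (O(d) = (d² + 199*d) - 14 = -14 + d² + 199*d)
(O(t(-12)) + 31520)*(41617 + m) = ((-14 + (-12*(6 - 12))² + 199*(-12*(6 - 12))) + 31520)*(41617 - 35780) = ((-14 + (-12*(-6))² + 199*(-12*(-6))) + 31520)*5837 = ((-14 + 72² + 199*72) + 31520)*5837 = ((-14 + 5184 + 14328) + 31520)*5837 = (19498 + 31520)*5837 = 51018*5837 = 297792066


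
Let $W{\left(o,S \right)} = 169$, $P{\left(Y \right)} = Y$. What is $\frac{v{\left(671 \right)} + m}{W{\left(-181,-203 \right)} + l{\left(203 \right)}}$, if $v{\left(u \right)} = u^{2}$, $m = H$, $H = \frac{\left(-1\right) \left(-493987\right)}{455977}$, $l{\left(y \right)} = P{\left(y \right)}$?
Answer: $\frac{51325008611}{42405861} \approx 1210.3$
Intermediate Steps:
$l{\left(y \right)} = y$
$H = \frac{493987}{455977}$ ($H = 493987 \cdot \frac{1}{455977} = \frac{493987}{455977} \approx 1.0834$)
$m = \frac{493987}{455977} \approx 1.0834$
$\frac{v{\left(671 \right)} + m}{W{\left(-181,-203 \right)} + l{\left(203 \right)}} = \frac{671^{2} + \frac{493987}{455977}}{169 + 203} = \frac{450241 + \frac{493987}{455977}}{372} = \frac{205300034444}{455977} \cdot \frac{1}{372} = \frac{51325008611}{42405861}$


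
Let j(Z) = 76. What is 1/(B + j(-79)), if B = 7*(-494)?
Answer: -1/3382 ≈ -0.00029568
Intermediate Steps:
B = -3458
1/(B + j(-79)) = 1/(-3458 + 76) = 1/(-3382) = -1/3382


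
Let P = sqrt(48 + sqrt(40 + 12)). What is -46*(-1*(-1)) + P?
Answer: -46 + sqrt(48 + 2*sqrt(13)) ≈ -38.570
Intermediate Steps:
P = sqrt(48 + 2*sqrt(13)) (P = sqrt(48 + sqrt(52)) = sqrt(48 + 2*sqrt(13)) ≈ 7.4304)
-46*(-1*(-1)) + P = -46*(-1*(-1)) + sqrt(48 + 2*sqrt(13)) = -46 + sqrt(48 + 2*sqrt(13))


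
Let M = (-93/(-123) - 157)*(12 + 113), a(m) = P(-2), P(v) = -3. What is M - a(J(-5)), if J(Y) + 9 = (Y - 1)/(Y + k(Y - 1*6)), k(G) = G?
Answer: -800627/41 ≈ -19528.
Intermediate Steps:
J(Y) = -9 + (-1 + Y)/(-6 + 2*Y) (J(Y) = -9 + (Y - 1)/(Y + (Y - 1*6)) = -9 + (-1 + Y)/(Y + (Y - 6)) = -9 + (-1 + Y)/(Y + (-6 + Y)) = -9 + (-1 + Y)/(-6 + 2*Y))
a(m) = -3
M = -800750/41 (M = (-93*(-1/123) - 157)*125 = (31/41 - 157)*125 = -6406/41*125 = -800750/41 ≈ -19531.)
M - a(J(-5)) = -800750/41 - 1*(-3) = -800750/41 + 3 = -800627/41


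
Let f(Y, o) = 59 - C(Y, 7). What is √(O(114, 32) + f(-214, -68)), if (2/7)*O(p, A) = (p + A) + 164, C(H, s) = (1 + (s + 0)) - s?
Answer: 3*√127 ≈ 33.808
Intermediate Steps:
C(H, s) = 1 (C(H, s) = (1 + s) - s = 1)
O(p, A) = 574 + 7*A/2 + 7*p/2 (O(p, A) = 7*((p + A) + 164)/2 = 7*((A + p) + 164)/2 = 7*(164 + A + p)/2 = 574 + 7*A/2 + 7*p/2)
f(Y, o) = 58 (f(Y, o) = 59 - 1*1 = 59 - 1 = 58)
√(O(114, 32) + f(-214, -68)) = √((574 + (7/2)*32 + (7/2)*114) + 58) = √((574 + 112 + 399) + 58) = √(1085 + 58) = √1143 = 3*√127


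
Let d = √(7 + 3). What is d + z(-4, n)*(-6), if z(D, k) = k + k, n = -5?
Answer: 60 + √10 ≈ 63.162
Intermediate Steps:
z(D, k) = 2*k
d = √10 ≈ 3.1623
d + z(-4, n)*(-6) = √10 + (2*(-5))*(-6) = √10 - 10*(-6) = √10 + 60 = 60 + √10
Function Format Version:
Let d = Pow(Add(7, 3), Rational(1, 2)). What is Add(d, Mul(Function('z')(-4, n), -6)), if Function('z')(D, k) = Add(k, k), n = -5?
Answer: Add(60, Pow(10, Rational(1, 2))) ≈ 63.162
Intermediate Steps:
Function('z')(D, k) = Mul(2, k)
d = Pow(10, Rational(1, 2)) ≈ 3.1623
Add(d, Mul(Function('z')(-4, n), -6)) = Add(Pow(10, Rational(1, 2)), Mul(Mul(2, -5), -6)) = Add(Pow(10, Rational(1, 2)), Mul(-10, -6)) = Add(Pow(10, Rational(1, 2)), 60) = Add(60, Pow(10, Rational(1, 2)))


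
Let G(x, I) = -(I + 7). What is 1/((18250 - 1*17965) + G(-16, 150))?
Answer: 1/128 ≈ 0.0078125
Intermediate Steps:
G(x, I) = -7 - I (G(x, I) = -(7 + I) = -7 - I)
1/((18250 - 1*17965) + G(-16, 150)) = 1/((18250 - 1*17965) + (-7 - 1*150)) = 1/((18250 - 17965) + (-7 - 150)) = 1/(285 - 157) = 1/128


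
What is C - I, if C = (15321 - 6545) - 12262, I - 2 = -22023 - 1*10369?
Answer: 28904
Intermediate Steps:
I = -32390 (I = 2 + (-22023 - 1*10369) = 2 + (-22023 - 10369) = 2 - 32392 = -32390)
C = -3486 (C = 8776 - 12262 = -3486)
C - I = -3486 - 1*(-32390) = -3486 + 32390 = 28904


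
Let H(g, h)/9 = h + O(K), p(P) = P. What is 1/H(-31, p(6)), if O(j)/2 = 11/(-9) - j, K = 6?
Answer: -1/76 ≈ -0.013158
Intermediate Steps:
O(j) = -22/9 - 2*j (O(j) = 2*(11/(-9) - j) = 2*(11*(-1/9) - j) = 2*(-11/9 - j) = -22/9 - 2*j)
H(g, h) = -130 + 9*h (H(g, h) = 9*(h + (-22/9 - 2*6)) = 9*(h + (-22/9 - 12)) = 9*(h - 130/9) = 9*(-130/9 + h) = -130 + 9*h)
1/H(-31, p(6)) = 1/(-130 + 9*6) = 1/(-130 + 54) = 1/(-76) = -1/76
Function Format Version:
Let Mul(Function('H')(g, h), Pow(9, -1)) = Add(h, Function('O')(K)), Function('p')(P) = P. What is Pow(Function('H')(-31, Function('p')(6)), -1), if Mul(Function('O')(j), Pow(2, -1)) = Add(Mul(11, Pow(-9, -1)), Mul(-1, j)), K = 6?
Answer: Rational(-1, 76) ≈ -0.013158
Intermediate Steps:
Function('O')(j) = Add(Rational(-22, 9), Mul(-2, j)) (Function('O')(j) = Mul(2, Add(Mul(11, Pow(-9, -1)), Mul(-1, j))) = Mul(2, Add(Mul(11, Rational(-1, 9)), Mul(-1, j))) = Mul(2, Add(Rational(-11, 9), Mul(-1, j))) = Add(Rational(-22, 9), Mul(-2, j)))
Function('H')(g, h) = Add(-130, Mul(9, h)) (Function('H')(g, h) = Mul(9, Add(h, Add(Rational(-22, 9), Mul(-2, 6)))) = Mul(9, Add(h, Add(Rational(-22, 9), -12))) = Mul(9, Add(h, Rational(-130, 9))) = Mul(9, Add(Rational(-130, 9), h)) = Add(-130, Mul(9, h)))
Pow(Function('H')(-31, Function('p')(6)), -1) = Pow(Add(-130, Mul(9, 6)), -1) = Pow(Add(-130, 54), -1) = Pow(-76, -1) = Rational(-1, 76)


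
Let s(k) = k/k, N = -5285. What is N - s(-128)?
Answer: -5286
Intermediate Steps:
s(k) = 1
N - s(-128) = -5285 - 1*1 = -5285 - 1 = -5286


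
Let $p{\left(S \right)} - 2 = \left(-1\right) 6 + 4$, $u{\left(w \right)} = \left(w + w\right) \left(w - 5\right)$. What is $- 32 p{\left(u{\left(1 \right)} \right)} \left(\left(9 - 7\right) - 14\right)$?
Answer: $0$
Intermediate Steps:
$u{\left(w \right)} = 2 w \left(-5 + w\right)$
$p{\left(S \right)} = 0$ ($p{\left(S \right)} = 2 + \left(\left(-1\right) 6 + 4\right) = 2 + \left(-6 + 4\right) = 2 - 2 = 0$)
$- 32 p{\left(u{\left(1 \right)} \right)} \left(\left(9 - 7\right) - 14\right) = \left(-32\right) 0 \left(\left(9 - 7\right) - 14\right) = 0 \left(2 - 14\right) = 0 \left(-12\right) = 0$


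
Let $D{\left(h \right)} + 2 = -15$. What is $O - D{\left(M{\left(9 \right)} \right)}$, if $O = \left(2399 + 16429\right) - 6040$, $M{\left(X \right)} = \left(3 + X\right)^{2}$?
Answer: $12805$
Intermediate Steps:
$D{\left(h \right)} = -17$ ($D{\left(h \right)} = -2 - 15 = -17$)
$O = 12788$ ($O = 18828 - 6040 = 12788$)
$O - D{\left(M{\left(9 \right)} \right)} = 12788 - -17 = 12788 + 17 = 12805$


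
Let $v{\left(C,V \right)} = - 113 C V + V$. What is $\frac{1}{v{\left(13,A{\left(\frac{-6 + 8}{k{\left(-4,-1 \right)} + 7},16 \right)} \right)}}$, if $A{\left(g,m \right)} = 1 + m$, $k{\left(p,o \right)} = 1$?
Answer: $- \frac{1}{24956} \approx -4.0071 \cdot 10^{-5}$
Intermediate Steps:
$v{\left(C,V \right)} = V - 113 C V$ ($v{\left(C,V \right)} = - 113 C V + V = V - 113 C V$)
$\frac{1}{v{\left(13,A{\left(\frac{-6 + 8}{k{\left(-4,-1 \right)} + 7},16 \right)} \right)}} = \frac{1}{\left(1 + 16\right) \left(1 - 1469\right)} = \frac{1}{17 \left(1 - 1469\right)} = \frac{1}{17 \left(-1468\right)} = \frac{1}{-24956} = - \frac{1}{24956}$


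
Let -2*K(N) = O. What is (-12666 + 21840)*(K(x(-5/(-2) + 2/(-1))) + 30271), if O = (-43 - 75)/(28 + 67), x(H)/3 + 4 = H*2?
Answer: 26382625896/95 ≈ 2.7771e+8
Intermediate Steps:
x(H) = -12 + 6*H (x(H) = -12 + 3*(H*2) = -12 + 3*(2*H) = -12 + 6*H)
O = -118/95 ≈ -1.2421
K(N) = 59/95 (K(N) = -½*(-118/95) = 59/95)
(-12666 + 21840)*(K(x(-5/(-2) + 2/(-1))) + 30271) = (-12666 + 21840)*(59/95 + 30271) = 9174*(2875804/95) = 26382625896/95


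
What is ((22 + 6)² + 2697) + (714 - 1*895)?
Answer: 3300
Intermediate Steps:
((22 + 6)² + 2697) + (714 - 1*895) = (28² + 2697) + (714 - 895) = (784 + 2697) - 181 = 3481 - 181 = 3300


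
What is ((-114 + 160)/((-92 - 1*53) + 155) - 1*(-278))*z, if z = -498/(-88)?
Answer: 351837/220 ≈ 1599.3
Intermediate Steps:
z = 249/44 (z = -498*(-1/88) = 249/44 ≈ 5.6591)
((-114 + 160)/((-92 - 1*53) + 155) - 1*(-278))*z = ((-114 + 160)/((-92 - 1*53) + 155) - 1*(-278))*(249/44) = (46/((-92 - 53) + 155) + 278)*(249/44) = (46/(-145 + 155) + 278)*(249/44) = (46/10 + 278)*(249/44) = (46*(⅒) + 278)*(249/44) = (23/5 + 278)*(249/44) = (1413/5)*(249/44) = 351837/220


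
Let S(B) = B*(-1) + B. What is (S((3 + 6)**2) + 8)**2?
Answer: 64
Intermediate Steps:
S(B) = 0 (S(B) = -B + B = 0)
(S((3 + 6)**2) + 8)**2 = (0 + 8)**2 = 8**2 = 64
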